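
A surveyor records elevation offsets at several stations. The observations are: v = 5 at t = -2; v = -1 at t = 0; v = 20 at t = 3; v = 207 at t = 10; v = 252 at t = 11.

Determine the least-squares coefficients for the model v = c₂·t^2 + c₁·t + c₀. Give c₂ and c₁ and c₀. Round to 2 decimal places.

Setting ∂/∂c₂ … = 0 gives: 24738·c₂ + 2350·c₁ + 234·c₀ = 51392;  2350·c₂ + 234·c₁ + 22·c₀ = 4892;  234·c₂ + 22·c₁ + 5·c₀ = 483.
Solving the 3×3 system (Gaussian elimination) gives c₂ = 185235/92558, c₁ = 83857/92558, c₀ = -48433/46279.

c₂ = 2.00, c₁ = 0.91, c₀ = -1.05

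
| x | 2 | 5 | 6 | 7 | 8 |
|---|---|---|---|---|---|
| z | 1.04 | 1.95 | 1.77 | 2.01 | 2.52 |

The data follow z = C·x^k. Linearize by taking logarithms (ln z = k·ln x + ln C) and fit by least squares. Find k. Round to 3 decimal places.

k = 0.577

Taking logs, ln z = k·ln x + ln C, so regress ln z on ln x.
XᵀX = [[14.3918, 8.1197]; [8.1197, 5]], rhs = [5.4055, 2.9004]ᵀ  (here Σln x = 8.1197, Σ(ln x)² = 14.3918, Σln z = 2.9004, Σln x·ln z = 5.4055).
Slope k = (n·Σln x·ln z − Σln x·Σln z)/(n·Σ(ln x)² − (Σln x)²) = (5·5.4055 − 8.1197·2.9004)/6.0295 = 0.57668; ln C = (Σln z − k·Σln x)/n = -0.35640.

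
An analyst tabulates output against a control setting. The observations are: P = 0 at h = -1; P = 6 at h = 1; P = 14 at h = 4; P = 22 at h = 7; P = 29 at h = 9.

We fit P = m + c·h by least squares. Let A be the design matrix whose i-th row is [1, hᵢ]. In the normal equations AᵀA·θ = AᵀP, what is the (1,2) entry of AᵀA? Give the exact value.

20

Row 1 ↔ basis 1, column 2 ↔ basis h, so (AᵀA)_{1,2} = Σᵢ h = (1)·(-1) + (1)·(1) + (1)·(4) + (1)·(7) + (1)·(9) = 20.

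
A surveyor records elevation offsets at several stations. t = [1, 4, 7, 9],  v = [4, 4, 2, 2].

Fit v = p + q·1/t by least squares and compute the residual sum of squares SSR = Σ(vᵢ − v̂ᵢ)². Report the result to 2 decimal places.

SSR = 2.13

Compute the Gram sums: Σ1 = 4, Σ1/t = 379/252, Σ1/t·1/t = 69553/63504.
Moment sums: Σv = 12, Σ1/t·v = 347/63.
MᵀM·[p, q]ᵀ = Mᵀv becomes [[4, 379/252]; [379/252, 69553/63504]]·[p, q]ᵀ = [12, 347/63]ᵀ.
Determinant 4·(69553/63504) − (379/252)² = 44857/21168.
p = (12·(69553/63504) − (379/252)·(347/63))/(44857/21168) = 308584/134571; q = (4·(347/63) − (379/252)·12)/(44857/21168) = 84336/44857.
Residuals: -23308/134571, 166448/134571, -75586/134571, -22518/44857; SSR = 286280/134571.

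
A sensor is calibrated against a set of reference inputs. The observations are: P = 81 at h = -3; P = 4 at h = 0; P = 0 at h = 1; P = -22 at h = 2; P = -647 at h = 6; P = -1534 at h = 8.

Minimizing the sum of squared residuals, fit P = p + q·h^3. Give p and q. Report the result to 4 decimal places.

Sums needed: Σ1 = 6, Σh^3 = 710, Σh^3·h^3 = 309594.
And ΣP = -2118, Σh^3·P = -927523.
So XᵀX·[p, q]ᵀ = XᵀP: [[6, 710]; [710, 309594]]·[p, q]ᵀ = [-2118, -927523]ᵀ.
Eliminating q: 309594·(row 1) − 710·(row 2) gives 1353464·p = 309594·(-2118) − 710·(-927523) = 2821238, so p = 201517/96676.
Then q = ((-927523) − 710·(201517/96676))/309594 = -290097/96676.

p = 2.0845, q = -3.0007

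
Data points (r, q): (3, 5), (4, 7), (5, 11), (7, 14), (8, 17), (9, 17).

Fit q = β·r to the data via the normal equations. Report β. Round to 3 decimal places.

Entries of XᵀX: Σr·r = 244.
Right-hand side: Σr·q = 485.
Normal equations: [[244]]·[β]ᵀ = [485]ᵀ.
Hence β = 485 / 244 ≈ 1.9877.

β = 1.988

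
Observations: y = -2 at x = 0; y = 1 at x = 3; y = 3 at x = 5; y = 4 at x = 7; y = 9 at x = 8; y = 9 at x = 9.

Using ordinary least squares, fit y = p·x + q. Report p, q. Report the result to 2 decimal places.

p = 1.24, q = -2.60

The normal equations are: 228·p + 32·q = 199;  32·p + 6·q = 24.
Eliminating q: 6·(row 1) − 32·(row 2) gives 344·p = 6·199 − 32·24 = 426, so p = 213/172.
Then q = (24 − 32·(213/172))/6 = -112/43.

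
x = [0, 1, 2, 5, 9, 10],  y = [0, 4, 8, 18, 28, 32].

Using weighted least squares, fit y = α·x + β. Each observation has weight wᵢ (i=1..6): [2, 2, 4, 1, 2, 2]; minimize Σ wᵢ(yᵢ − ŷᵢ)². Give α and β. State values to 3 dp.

The normal system MᵀWM·[α, β]ᵀ = MᵀWy is [[405, 53]; [53, 13]]·[α, β]ᵀ = [1306, 178]ᵀ.
Δ = 405·13 − 53² = 2456.
α = (1306·13 − 53·178)/2456 = 943/307; β = (405·178 − 53·1306)/2456 = 359/307.

α = 3.072, β = 1.169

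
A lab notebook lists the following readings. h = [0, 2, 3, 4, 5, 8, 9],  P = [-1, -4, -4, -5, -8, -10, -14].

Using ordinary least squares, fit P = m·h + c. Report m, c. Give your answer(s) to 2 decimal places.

Normal-equation sums: Σh·h = 199, Σh = 31, Σ1 = 7.
For MᵀP: Σh·P = -286, ΣP = -46.
MᵀM·[m, c]ᵀ = MᵀP becomes [[199, 31]; [31, 7]]·[m, c]ᵀ = [-286, -46]ᵀ.
Eliminating c: 7·(row 1) − 31·(row 2) gives 432·m = 7·(-286) − 31·(-46) = -576, so m = -4/3.
Then c = ((-46) − 31·(-4/3))/7 = -2/3.

m = -1.33, c = -0.67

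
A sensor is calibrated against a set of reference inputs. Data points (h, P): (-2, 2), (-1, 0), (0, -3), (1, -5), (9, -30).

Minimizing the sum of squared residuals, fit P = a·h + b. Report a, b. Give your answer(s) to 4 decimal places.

From the data, Σh·h = 87, Σh = 7, Σ1 = 5.
For XᵀP: Σh·P = -279, ΣP = -36.
Eliminating b: 5·(row 1) − 7·(row 2) gives 386·a = 5·(-279) − 7·(-36) = -1143, so a = -1143/386.
Then b = ((-36) − 7·(-1143/386))/5 = -1179/386.

a = -2.9611, b = -3.0544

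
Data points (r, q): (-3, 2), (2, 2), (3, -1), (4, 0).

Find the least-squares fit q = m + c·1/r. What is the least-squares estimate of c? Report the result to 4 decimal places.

Forming MᵀM = [[4, 3/4]; [3/4, 77/144]] and Mᵀq = [3, 0]ᵀ gives MᵀM·[m, c]ᵀ = Mᵀq.
Determinant 4·(77/144) − (3/4)² = 227/144.
m = (3·(77/144) − (3/4)·0)/(227/144) = 231/227; c = (4·0 − (3/4)·3)/(227/144) = -324/227.

c = -1.4273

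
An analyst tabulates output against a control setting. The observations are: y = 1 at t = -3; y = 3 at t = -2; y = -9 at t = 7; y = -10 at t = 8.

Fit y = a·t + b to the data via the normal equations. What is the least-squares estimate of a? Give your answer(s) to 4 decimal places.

Compute the Gram sums: Σt·t = 126, Σt = 10, Σ1 = 4.
Right-hand side: Σt·y = -152, Σy = -15.
Normal equations: [[126, 10]; [10, 4]]·[a, b]ᵀ = [-152, -15]ᵀ.
det = 126·4 − 10² = 404.
a = ((-152)·4 − 10·(-15))/404 = -229/202; b = (126·(-15) − 10·(-152))/404 = -185/202.

a = -1.1337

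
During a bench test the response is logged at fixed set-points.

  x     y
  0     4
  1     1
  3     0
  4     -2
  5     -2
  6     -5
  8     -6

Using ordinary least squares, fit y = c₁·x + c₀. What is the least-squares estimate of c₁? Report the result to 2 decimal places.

With design matrix M, MᵀM = [[151, 27]; [27, 7]] and Mᵀy = [-95, -10]ᵀ.
Δ = 151·7 − 27² = 328.
c₁ = ((-95)·7 − 27·(-10))/328 = -395/328; c₀ = (151·(-10) − 27·(-95))/328 = 1055/328.

c₁ = -1.20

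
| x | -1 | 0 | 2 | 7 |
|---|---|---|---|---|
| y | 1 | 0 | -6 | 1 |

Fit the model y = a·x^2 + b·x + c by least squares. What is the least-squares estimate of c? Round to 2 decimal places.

Entries of AᵀA: Σx^2·x^2 = 2418, Σx^2·x = 350, Σx^2 = 54, Σx·x = 54, Σx = 8, Σ1 = 4.
Right-hand side: Σx^2·y = 26, Σx·y = -6, Σy = -4.
So AᵀA·[a, b, c]ᵀ = Aᵀy: [[2418, 350, 54]; [350, 54, 8]; [54, 8, 4]]·[a, b, c]ᵀ = [26, -6, -4]ᵀ.
Solving the 3×3 system (Gaussian elimination) gives a = 1278/2809, b = -7991/2809, c = -4080/2809.

c = -1.45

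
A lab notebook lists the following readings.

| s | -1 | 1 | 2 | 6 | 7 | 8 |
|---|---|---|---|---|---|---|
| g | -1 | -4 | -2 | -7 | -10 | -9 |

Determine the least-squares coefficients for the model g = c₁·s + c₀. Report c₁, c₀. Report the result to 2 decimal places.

c₁ = -0.97, c₀ = -1.80

The normal system XᵀX·[c₁, c₀]ᵀ = Xᵀg is [[155, 23]; [23, 6]]·[c₁, c₀]ᵀ = [-191, -33]ᵀ.
Eliminating c₀: 6·(row 1) − 23·(row 2) gives 401·c₁ = 6·(-191) − 23·(-33) = -387, so c₁ = -387/401.
Then c₀ = ((-33) − 23·(-387/401))/6 = -722/401.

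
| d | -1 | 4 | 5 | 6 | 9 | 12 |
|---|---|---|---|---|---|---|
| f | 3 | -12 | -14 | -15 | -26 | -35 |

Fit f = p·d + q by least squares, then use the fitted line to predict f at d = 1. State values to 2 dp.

Setting ∂/∂p … = 0 gives: 303·p + 35·q = -865;  35·p + 6·q = -99.
(Σd·d = 303, Σd = 35, Σ1 = 6, Σd·f = -865, Σf = -99.)
Eliminating q: 6·(row 1) − 35·(row 2) gives 593·p = 6·(-865) − 35·(-99) = -1725, so p = -1725/593.
Then q = ((-99) − 35·(-1725/593))/6 = 278/593.
At d = 1: f̂ = (-1725/593)·(1) + (278/593)·(1) = -1447/593.

f̂ = -2.44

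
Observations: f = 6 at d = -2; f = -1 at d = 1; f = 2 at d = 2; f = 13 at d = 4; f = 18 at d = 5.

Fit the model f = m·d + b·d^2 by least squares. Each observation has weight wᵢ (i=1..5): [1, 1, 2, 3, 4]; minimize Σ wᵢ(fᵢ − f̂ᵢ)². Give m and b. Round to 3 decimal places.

Setting ∂/∂m … = 0 gives: 161·m + 701·b = 511;  701·m + 3317·b = 2463.
(Σwᵢ·d·d = 161, Σwᵢ·d·d^2 = 701, Σwᵢ·d^2·d^2 = 3317, Σwᵢ·d·f = 511, Σwᵢ·d^2·f = 2463.)
Eliminating b: 3317·(row 1) − 701·(row 2) gives 42636·m = 3317·511 − 701·2463 = -31576, so m = -7894/10659.
Then b = (2463 − 701·(-7894/10659))/3317 = 9583/10659.

m = -0.741, b = 0.899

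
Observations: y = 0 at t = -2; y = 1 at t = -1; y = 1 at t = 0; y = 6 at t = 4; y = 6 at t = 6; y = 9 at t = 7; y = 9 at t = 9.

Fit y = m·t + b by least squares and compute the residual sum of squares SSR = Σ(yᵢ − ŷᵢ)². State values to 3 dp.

Entries of AᵀA: Σt·t = 187, Σt = 23, Σ1 = 7.
For Aᵀy: Σt·y = 203, Σy = 32.
Eliminating b: 7·(row 1) − 23·(row 2) gives 780·m = 7·203 − 23·32 = 685, so m = 137/156.
Then b = (32 − 23·(137/156))/7 = 263/156.
Residuals: 11/156, 5/26, -107/156, 125/156, -149/156, 7/6, -23/39; SSR = 589/156.

SSR = 3.776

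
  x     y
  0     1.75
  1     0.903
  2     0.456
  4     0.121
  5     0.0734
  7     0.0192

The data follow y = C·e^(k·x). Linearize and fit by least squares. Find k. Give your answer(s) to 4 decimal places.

k = -0.6412

Taking logs, ln y = k·x + ln C, so regress ln y on x.
Σx = 19.0000, Σ(x)² = 95.0000, Σln y = -9.0043, Σx·ln y = -50.8495.
Equations: 95.0000·k + 19.0000·ln C = -50.8495;  19.0000·k + 6·ln C = -9.0043.
Δ = 95.0000·6 − (19.0000)² = 209.0000; k = (-50.8495·6 − 19.0000·-9.0043)/209.0000 = -0.64122, ln C = (95.0000·-9.0043 − 19.0000·-50.8495)/209.0000 = 0.52981.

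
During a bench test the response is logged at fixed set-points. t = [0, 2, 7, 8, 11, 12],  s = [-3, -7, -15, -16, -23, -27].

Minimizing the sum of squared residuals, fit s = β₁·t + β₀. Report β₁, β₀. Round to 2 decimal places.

β₁ = -1.88, β₀ = -2.60

With design matrix X, XᵀX = [[382, 40]; [40, 6]] and Xᵀs = [-824, -91]ᵀ.
det = 382·6 − 40² = 692.
β₁ = ((-824)·6 − 40·(-91))/692 = -326/173; β₀ = (382·(-91) − 40·(-824))/692 = -901/346.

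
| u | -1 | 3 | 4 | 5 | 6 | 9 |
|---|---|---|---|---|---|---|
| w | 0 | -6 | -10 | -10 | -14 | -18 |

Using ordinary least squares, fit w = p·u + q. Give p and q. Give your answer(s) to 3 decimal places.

With design matrix M, MᵀM = [[168, 26]; [26, 6]] and Mᵀw = [-354, -58]ᵀ.
Determinant 168·6 − 26² = 332.
p = ((-354)·6 − 26·(-58))/332 = -154/83; q = (168·(-58) − 26·(-354))/332 = -135/83.

p = -1.855, q = -1.627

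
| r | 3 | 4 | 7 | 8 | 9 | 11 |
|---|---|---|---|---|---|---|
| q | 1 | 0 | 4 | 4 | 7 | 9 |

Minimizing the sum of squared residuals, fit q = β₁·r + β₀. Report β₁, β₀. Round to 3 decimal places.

Entries of MᵀM: Σr·r = 340, Σr = 42, Σ1 = 6.
Right-hand side: Σr·q = 225, Σq = 25.
So MᵀM·[β₁, β₀]ᵀ = Mᵀq: [[340, 42]; [42, 6]]·[β₁, β₀]ᵀ = [225, 25]ᵀ.
Eliminating β₀: 6·(row 1) − 42·(row 2) gives 276·β₁ = 6·225 − 42·25 = 300, so β₁ = 25/23.
Then β₀ = (25 − 42·(25/23))/6 = -475/138.

β₁ = 1.087, β₀ = -3.442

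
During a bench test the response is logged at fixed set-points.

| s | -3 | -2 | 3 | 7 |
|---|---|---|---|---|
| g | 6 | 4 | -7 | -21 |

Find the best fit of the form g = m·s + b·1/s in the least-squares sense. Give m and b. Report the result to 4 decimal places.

Setting ∂/∂m … = 0 gives: 71·m + 4·b = -194;  4·m + (869/1764)·b = -28/3.
(Σs·s = 71, Σs·1/s = 4, Σ1/s·1/s = 869/1764, Σs·g = -194, Σ1/s·g = -28/3.)
Eliminating b: (869/1764)·(row 1) − 4·(row 2) gives (33475/1764)·m = (869/1764)·(-194) − 4·(-28/3) = -51365/882, so m = -20546/6695.
Then b = ((-28/3) − 4·(-20546/6695))/(869/1764) = 39984/6695.

m = -3.0689, b = 5.9722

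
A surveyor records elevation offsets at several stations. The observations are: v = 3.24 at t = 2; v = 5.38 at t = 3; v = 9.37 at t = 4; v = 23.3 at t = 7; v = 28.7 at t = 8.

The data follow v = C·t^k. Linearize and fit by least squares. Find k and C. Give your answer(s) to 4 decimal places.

k = 1.6086, C = 1.0027

With ln vᵢ as the transformed response and ln tᵢ as the regressor:
Σln t = 7.2034, Σ(ln t)² = 11.7199, Σln v = 11.6011, Σln t·ln v = 18.8724.
Normal system: [[11.7199, 7.2034]; [7.2034, 5]]·[k, ln C]ᵀ = [18.8724, 11.6011]ᵀ.
Slope k = (n·Σln t·ln v − Σln t·Σln v)/(n·Σ(ln t)² − (Σln t)²) = (5·18.8724 − 7.2034·11.6011)/6.7102 = 1.60864; ln C = (Σln v − k·Σln t)/n = 0.00268, so C = exp(0.00268) = 1.00269.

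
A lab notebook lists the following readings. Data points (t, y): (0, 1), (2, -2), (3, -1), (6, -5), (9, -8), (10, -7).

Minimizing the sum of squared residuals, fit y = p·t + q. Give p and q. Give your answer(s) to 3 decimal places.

The normal system MᵀM·[p, q]ᵀ = Mᵀy is [[230, 30]; [30, 6]]·[p, q]ᵀ = [-179, -22]ᵀ.
Δ = 230·6 − 30² = 480.
p = ((-179)·6 − 30·(-22))/480 = -69/80; q = (230·(-22) − 30·(-179))/480 = 31/48.

p = -0.863, q = 0.646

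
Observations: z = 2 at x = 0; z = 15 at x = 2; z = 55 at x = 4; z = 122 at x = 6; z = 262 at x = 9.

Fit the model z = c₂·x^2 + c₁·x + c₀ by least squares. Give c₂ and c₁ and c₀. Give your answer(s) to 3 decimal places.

Forming AᵀA = [[8129, 1017, 137]; [1017, 137, 21]; [137, 21, 5]] and Aᵀz = [26554, 3340, 456]ᵀ gives AᵀA·[c₂, c₁, c₀]ᵀ = Aᵀz.
Row-reducing yields c₂ = 35573/11562, c₁ = 2611/1927, c₀ = 13957/11562.

c₂ = 3.077, c₁ = 1.355, c₀ = 1.207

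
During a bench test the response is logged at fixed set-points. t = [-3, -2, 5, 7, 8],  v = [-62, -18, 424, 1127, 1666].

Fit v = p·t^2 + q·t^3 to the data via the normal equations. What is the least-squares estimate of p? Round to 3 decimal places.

AᵀA·[p, q]ᵀ = Aᵀv reads: 7219·p + 52425·q = 171817;  52425·p + 396211·q = 1294371.
(Σt^2·t^2 = 7219, Σt^2·t^3 = 52425, Σt^3·t^3 = 396211, Σt^2·v = 171817, Σt^3·v = 1294371.)
Δ = 7219·396211 − 52425² = 111866584.
p = (171817·396211 − 52425·1294371)/111866584 = 27298214/13983323; q = (7219·1294371 − 52425·171817)/111866584 = 42069753/13983323.

p = 1.952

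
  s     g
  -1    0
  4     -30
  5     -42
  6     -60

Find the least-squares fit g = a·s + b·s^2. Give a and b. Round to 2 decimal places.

Sums needed: Σs·s = 78, Σs·s^2 = 404, Σs^2·s^2 = 2178.
For Mᵀg: Σs·g = -690, Σs^2·g = -3690.
Normal equations: [[78, 404]; [404, 2178]]·[a, b]ᵀ = [-690, -3690]ᵀ.
Δ = 78·2178 − 404² = 6668.
a = ((-690)·2178 − 404·(-3690))/6668 = -3015/1667; b = (78·(-3690) − 404·(-690))/6668 = -2265/1667.

a = -1.81, b = -1.36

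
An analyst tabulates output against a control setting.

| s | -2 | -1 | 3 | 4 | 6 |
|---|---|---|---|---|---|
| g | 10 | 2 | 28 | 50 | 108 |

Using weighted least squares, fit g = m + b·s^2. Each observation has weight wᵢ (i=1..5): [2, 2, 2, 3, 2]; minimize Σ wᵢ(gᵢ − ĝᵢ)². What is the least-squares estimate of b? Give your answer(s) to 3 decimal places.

With design matrix A, AᵀWA = [[11, 148]; [148, 3556]] and AᵀWg = [446, 10764]ᵀ.
det = 11·3556 − 148² = 17212.
m = (446·3556 − 148·10764)/17212 = -1774/4303; b = (11·10764 − 148·446)/17212 = 13099/4303.

b = 3.044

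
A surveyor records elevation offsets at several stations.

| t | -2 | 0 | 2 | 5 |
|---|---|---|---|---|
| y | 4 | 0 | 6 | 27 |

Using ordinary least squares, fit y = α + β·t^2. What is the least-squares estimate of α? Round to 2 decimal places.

The normal equations are: 4·α + 33·β = 37;  33·α + 657·β = 715.
(Σ1 = 4, Σt^2 = 33, Σt^2·t^2 = 657, Σy = 37, Σt^2·y = 715.)
Eliminating β: 657·(row 1) − 33·(row 2) gives 1539·α = 657·37 − 33·715 = 714, so α = 238/513.
Then β = (715 − 33·(238/513))/657 = 1639/1539.

α = 0.46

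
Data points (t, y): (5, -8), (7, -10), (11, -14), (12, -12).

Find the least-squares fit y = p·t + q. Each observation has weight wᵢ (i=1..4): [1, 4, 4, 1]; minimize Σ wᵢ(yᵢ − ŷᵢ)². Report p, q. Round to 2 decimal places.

p = -0.84, q = -4.15

The normal equations are: 849·p + 89·q = -1080;  89·p + 10·q = -116.
Eliminating q: 10·(row 1) − 89·(row 2) gives 569·p = 10·(-1080) − 89·(-116) = -476, so p = -476/569.
Then q = ((-116) − 89·(-476/569))/10 = -2364/569.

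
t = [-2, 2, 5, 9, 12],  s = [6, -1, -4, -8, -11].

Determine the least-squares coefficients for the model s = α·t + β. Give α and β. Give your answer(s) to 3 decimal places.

From the data, Σt·t = 258, Σt = 26, Σ1 = 5.
Moment sums: Σt·s = -238, Σs = -18.
Normal equations: [[258, 26]; [26, 5]]·[α, β]ᵀ = [-238, -18]ᵀ.
Determinant 258·5 − 26² = 614.
α = ((-238)·5 − 26·(-18))/614 = -361/307; β = (258·(-18) − 26·(-238))/614 = 772/307.

α = -1.176, β = 2.515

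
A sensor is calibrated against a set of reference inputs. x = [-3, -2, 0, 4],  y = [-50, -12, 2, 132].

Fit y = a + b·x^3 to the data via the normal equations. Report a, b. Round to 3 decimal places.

a = 3.478, b = 2.003

Sums needed: Σ1 = 4, Σx^3 = 29, Σx^3·x^3 = 4889.
For Aᵀy: Σy = 72, Σx^3·y = 9894.
Normal equations: [[4, 29]; [29, 4889]]·[a, b]ᵀ = [72, 9894]ᵀ.
Eliminating b: 4889·(row 1) − 29·(row 2) gives 18715·a = 4889·72 − 29·9894 = 65082, so a = 65082/18715.
Then b = (9894 − 29·(65082/18715))/4889 = 37488/18715.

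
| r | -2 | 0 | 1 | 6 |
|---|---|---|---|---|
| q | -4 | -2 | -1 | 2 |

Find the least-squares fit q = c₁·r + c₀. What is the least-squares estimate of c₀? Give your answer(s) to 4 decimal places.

c₀ = -2.1583

Entries of AᵀA: Σr·r = 41, Σr = 5, Σ1 = 4.
For Aᵀq: Σr·q = 19, Σq = -5.
det = 41·4 − 5² = 139.
c₁ = (19·4 − 5·(-5))/139 = 101/139; c₀ = (41·(-5) − 5·19)/139 = -300/139.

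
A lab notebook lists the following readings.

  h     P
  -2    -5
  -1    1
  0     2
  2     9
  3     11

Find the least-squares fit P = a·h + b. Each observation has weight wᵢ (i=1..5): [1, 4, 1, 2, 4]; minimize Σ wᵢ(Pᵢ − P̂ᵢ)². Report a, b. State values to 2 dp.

a = 2.78, b = 2.93

Setting ∂/∂a … = 0 gives: 52·a + 10·b = 174;  10·a + 12·b = 63.
Eliminating b: 12·(row 1) − 10·(row 2) gives 524·a = 12·174 − 10·63 = 1458, so a = 729/262.
Then b = (63 − 10·(729/262))/12 = 384/131.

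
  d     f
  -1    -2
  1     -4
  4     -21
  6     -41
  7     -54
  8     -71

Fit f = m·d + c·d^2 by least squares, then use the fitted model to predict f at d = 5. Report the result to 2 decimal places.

Entries of XᵀX: Σd·d = 167, Σd·d^2 = 1135, Σd^2·d^2 = 8051.
For Xᵀf: Σd·f = -1278, Σd^2·f = -9008.
XᵀX·[m, c]ᵀ = Xᵀf becomes [[167, 1135]; [1135, 8051]]·[m, c]ᵀ = [-1278, -9008]ᵀ.
Δ = 167·8051 − 1135² = 56292.
m = ((-1278)·8051 − 1135·(-9008))/56292 = -32549/28146; c = (167·(-9008) − 1135·(-1278))/56292 = -26903/28146.
At d = 5: f̂ = (-32549/28146)·(5) + (-26903/28146)·(25) = -139220/4691.

f̂ = -29.68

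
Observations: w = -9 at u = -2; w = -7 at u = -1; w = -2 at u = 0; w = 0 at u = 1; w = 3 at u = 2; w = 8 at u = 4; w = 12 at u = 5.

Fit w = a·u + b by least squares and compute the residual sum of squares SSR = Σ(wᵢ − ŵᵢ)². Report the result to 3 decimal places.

SSR = 2.783

The normal equations are: 51·a + 9·b = 123;  9·a + 7·b = 5.
(Σu·u = 51, Σu = 9, Σ1 = 7, Σu·w = 123, Σw = 5.)
Δ = 51·7 − 9² = 276.
a = (123·7 − 9·5)/276 = 68/23; b = (51·5 − 9·123)/276 = -71/23.
Residuals: 0, -22/23, 25/23, 3/23, 4/23, -17/23, 7/23; SSR = 64/23.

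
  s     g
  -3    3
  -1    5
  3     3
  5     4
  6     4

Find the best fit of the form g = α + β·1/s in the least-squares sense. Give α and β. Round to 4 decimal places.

Sums needed: Σ1 = 5, Σ1/s = -19/30, Σ1/s·1/s = 129/100.
For Aᵀg: Σg = 19, Σ1/s·g = -53/15.
Eliminating β: (129/100)·(row 1) − (-19/30)·(row 2) gives (1361/225)·α = (129/100)·19 − (-19/30)·(-53/15) = 4009/180, so α = 20045/5444.
Then β = ((-53/15) − (-19/30)·(20045/5444))/(129/100) = -2535/2722.

α = 3.6820, β = -0.9313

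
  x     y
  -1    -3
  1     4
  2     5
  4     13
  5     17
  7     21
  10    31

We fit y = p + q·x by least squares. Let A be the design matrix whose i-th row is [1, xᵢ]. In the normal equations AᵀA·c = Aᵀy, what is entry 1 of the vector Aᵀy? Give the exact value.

88

Entry 1 ↔ basis 1, so (Aᵀy)_{1} = Σᵢ yᵢ = (1)·(-3) + (1)·(4) + (1)·(5) + (1)·(13) + (1)·(17) + (1)·(21) + (1)·(31) = 88.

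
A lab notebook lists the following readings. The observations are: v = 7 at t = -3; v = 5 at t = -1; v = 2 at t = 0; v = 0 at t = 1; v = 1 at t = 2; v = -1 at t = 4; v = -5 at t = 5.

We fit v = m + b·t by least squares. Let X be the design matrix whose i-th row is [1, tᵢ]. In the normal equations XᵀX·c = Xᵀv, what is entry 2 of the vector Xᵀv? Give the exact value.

-53

Entry 2 ↔ basis t, so (Xᵀv)_{2} = Σᵢ (t)·vᵢ = (-3)·(7) + (-1)·(5) + (0)·(2) + (1)·(0) + (2)·(1) + (4)·(-1) + (5)·(-5) = -53.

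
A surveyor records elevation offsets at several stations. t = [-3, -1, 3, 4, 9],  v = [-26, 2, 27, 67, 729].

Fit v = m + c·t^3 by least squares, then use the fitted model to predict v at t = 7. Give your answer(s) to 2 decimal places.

Entries of XᵀX: Σ1 = 5, Σt^3 = 792, Σt^3·t^3 = 536996.
For Xᵀv: Σv = 799, Σt^3·v = 537158.
XᵀX·[m, c]ᵀ = Xᵀv becomes [[5, 792]; [792, 536996]]·[m, c]ᵀ = [799, 537158]ᵀ.
Eliminating c: 536996·(row 1) − 792·(row 2) gives 2057716·m = 536996·799 − 792·537158 = 3630668, so m = 907667/514429.
Then c = (537158 − 792·(907667/514429))/536996 = 1026491/1028858.
At t = 7: v̂ = (907667/514429)·(1) + (1026491/1028858)·(343) = 353901747/1028858.

v̂ = 343.98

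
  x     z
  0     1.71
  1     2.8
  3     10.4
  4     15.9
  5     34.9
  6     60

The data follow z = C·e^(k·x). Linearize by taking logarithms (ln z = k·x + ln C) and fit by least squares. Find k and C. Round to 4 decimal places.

Taking logs, ln z = k·x + ln C, so regress ln z on x.
Σx = 19.0000, Σ(x)² = 87.0000, Σln z = 14.3211, Σx·ln z = 61.4488.
Equations: 87.0000·k + 19.0000·ln C = 61.4488;  19.0000·k + 6·ln C = 14.3211.
Slope k = (n·Σx·ln z − Σx·Σln z)/(n·Σ(x)² − (Σx)²) = (6·61.4488 − 19.0000·14.3211)/161.0000 = 0.59995; ln C = (Σln z − k·Σx)/n = 0.48699, so C = exp(0.48699) = 1.62741.

k = 0.6000, C = 1.6274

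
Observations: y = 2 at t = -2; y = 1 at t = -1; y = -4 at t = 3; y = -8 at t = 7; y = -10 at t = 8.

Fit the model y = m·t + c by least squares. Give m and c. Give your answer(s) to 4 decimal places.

XᵀX·[m, c]ᵀ = Xᵀy reads: 127·m + 15·c = -153;  15·m + 5·c = -19.
(Σt·t = 127, Σt = 15, Σ1 = 5, Σt·y = -153, Σy = -19.)
Eliminating c: 5·(row 1) − 15·(row 2) gives 410·m = 5·(-153) − 15·(-19) = -480, so m = -48/41.
Then c = ((-19) − 15·(-48/41))/5 = -59/205.

m = -1.1707, c = -0.2878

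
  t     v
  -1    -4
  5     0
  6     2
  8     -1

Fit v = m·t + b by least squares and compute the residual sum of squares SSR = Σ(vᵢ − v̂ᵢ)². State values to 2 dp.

SSR = 8.48

Normal-equation sums: Σt·t = 126, Σt = 18, Σ1 = 4.
For Aᵀv: Σt·v = 8, Σv = -3.
Normal equations: [[126, 18]; [18, 4]]·[m, b]ᵀ = [8, -3]ᵀ.
Determinant 126·4 − 18² = 180.
m = (8·4 − 18·(-3))/180 = 43/90; b = (126·(-3) − 18·8)/180 = -29/10.
Residuals: -28/45, 23/45, 61/30, -173/90; SSR = 763/90.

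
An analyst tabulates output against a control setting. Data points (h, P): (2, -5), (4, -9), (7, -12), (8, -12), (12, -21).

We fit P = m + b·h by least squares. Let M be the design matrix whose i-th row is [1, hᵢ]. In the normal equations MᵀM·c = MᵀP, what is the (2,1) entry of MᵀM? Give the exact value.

Row 2 ↔ basis h, column 1 ↔ basis 1, so (MᵀM)_{2,1} = Σᵢ h = (2)·(1) + (4)·(1) + (7)·(1) + (8)·(1) + (12)·(1) = 33.

33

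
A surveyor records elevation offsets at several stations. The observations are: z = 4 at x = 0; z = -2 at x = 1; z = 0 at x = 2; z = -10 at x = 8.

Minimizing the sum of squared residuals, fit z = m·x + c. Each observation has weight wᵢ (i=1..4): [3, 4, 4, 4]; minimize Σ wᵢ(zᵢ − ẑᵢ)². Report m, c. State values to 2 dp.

Sums needed: Σwᵢ·x·x = 276, Σwᵢ·x = 44, Σwᵢ·1 = 15.
And Σwᵢ·x·z = -328, Σwᵢ·z = -36.
MᵀWM·[m, c]ᵀ = MᵀWz becomes [[276, 44]; [44, 15]]·[m, c]ᵀ = [-328, -36]ᵀ.
Eliminating c: 15·(row 1) − 44·(row 2) gives 2204·m = 15·(-328) − 44·(-36) = -3336, so m = -834/551.
Then c = ((-36) − 44·(-834/551))/15 = 1124/551.

m = -1.51, c = 2.04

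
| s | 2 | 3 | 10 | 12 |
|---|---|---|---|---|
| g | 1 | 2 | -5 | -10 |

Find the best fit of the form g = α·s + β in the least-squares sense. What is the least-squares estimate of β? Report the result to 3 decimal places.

β = 4.314

The normal system AᵀA·[α, β]ᵀ = Aᵀg is [[257, 27]; [27, 4]]·[α, β]ᵀ = [-162, -12]ᵀ.
Eliminating β: 4·(row 1) − 27·(row 2) gives 299·α = 4·(-162) − 27·(-12) = -324, so α = -324/299.
Then β = ((-12) − 27·(-324/299))/4 = 1290/299.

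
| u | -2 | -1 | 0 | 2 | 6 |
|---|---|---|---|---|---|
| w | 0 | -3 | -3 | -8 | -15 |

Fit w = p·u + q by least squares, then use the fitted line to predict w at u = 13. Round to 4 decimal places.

Setting ∂/∂p … = 0 gives: 45·p + 5·q = -103;  5·p + 5·q = -29.
(Σu·u = 45, Σu = 5, Σ1 = 5, Σu·w = -103, Σw = -29.)
det = 45·5 − 5² = 200.
p = ((-103)·5 − 5·(-29))/200 = -37/20; q = (45·(-29) − 5·(-103))/200 = -79/20.
At u = 13: ŵ = (-37/20)·(13) + (-79/20)·(1) = -28.

ŵ = -28.0000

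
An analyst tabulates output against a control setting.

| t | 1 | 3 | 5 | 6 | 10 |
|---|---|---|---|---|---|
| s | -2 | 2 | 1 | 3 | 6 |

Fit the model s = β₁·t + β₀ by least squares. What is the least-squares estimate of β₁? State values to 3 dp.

β₁ = 0.804

From the data, Σt·t = 171, Σt = 25, Σ1 = 5.
Moment sums: Σt·s = 87, Σs = 10.
MᵀM·[β₁, β₀]ᵀ = Mᵀs becomes [[171, 25]; [25, 5]]·[β₁, β₀]ᵀ = [87, 10]ᵀ.
det = 171·5 − 25² = 230.
β₁ = (87·5 − 25·10)/230 = 37/46; β₀ = (171·10 − 25·87)/230 = -93/46.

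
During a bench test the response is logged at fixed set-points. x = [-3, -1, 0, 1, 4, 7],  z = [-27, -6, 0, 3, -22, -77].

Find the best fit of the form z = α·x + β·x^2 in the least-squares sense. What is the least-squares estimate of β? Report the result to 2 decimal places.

The normal system AᵀA·[α, β]ᵀ = Aᵀz is [[76, 380]; [380, 2740]]·[α, β]ᵀ = [-537, -4371]ᵀ.
Eliminating β: 2740·(row 1) − 380·(row 2) gives 63840·α = 2740·(-537) − 380·(-4371) = 189600, so α = 395/133.
Then β = ((-4371) − 380·(395/133))/2740 = -281/140.

β = -2.01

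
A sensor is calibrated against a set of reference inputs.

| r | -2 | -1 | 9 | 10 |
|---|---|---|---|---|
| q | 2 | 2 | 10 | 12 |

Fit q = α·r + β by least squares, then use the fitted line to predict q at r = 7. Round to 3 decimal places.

Forming MᵀM = [[186, 16]; [16, 4]] and Mᵀq = [204, 26]ᵀ gives MᵀM·[α, β]ᵀ = Mᵀq.
Eliminating β: 4·(row 1) − 16·(row 2) gives 488·α = 4·204 − 16·26 = 400, so α = 50/61.
Then β = (26 − 16·(50/61))/4 = 393/122.
At r = 7: q̂ = (50/61)·(7) + (393/122)·(1) = 1093/122.

q̂ = 8.959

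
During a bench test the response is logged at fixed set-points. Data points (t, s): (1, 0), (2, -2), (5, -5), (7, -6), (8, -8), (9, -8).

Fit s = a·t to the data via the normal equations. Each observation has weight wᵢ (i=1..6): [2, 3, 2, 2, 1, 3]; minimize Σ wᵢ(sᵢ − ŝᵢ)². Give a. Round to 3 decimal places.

a = -0.908

Setting ∂/∂a … = 0 gives: 469·a = -426.
a = (-426)/469 = -0.908316.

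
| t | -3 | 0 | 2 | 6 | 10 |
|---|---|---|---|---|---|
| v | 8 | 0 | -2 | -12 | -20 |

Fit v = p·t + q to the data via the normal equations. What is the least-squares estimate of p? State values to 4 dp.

p = -2.1346

Normal-equation sums: Σt·t = 149, Σt = 15, Σ1 = 5.
Right-hand side: Σt·v = -300, Σv = -26.
Δ = 149·5 − 15² = 520.
p = ((-300)·5 − 15·(-26))/520 = -111/52; q = (149·(-26) − 15·(-300))/520 = 313/260.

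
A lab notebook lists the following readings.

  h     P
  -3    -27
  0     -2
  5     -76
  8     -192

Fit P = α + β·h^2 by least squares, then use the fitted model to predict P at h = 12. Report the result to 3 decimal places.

P̂ = -430.336

AᵀA·[α, β]ᵀ = AᵀP reads: 4·α + 98·β = -297;  98·α + 4802·β = -14431.
det = 4·4802 − 98² = 9604.
α = ((-297)·4802 − 98·(-14431))/9604 = -61/49; β = (4·(-14431) − 98·(-297))/9604 = -14309/4802.
At h = 12: P̂ = (-61/49)·(1) + (-14309/4802)·(144) = -1033237/2401.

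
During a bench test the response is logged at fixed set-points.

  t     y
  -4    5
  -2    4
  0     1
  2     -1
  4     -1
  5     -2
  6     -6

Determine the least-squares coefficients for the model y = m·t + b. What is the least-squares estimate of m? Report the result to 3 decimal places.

m = -0.956

The normal system AᵀA·[m, b]ᵀ = Aᵀy is [[101, 11]; [11, 7]]·[m, b]ᵀ = [-80, 0]ᵀ.
Eliminating b: 7·(row 1) − 11·(row 2) gives 586·m = 7·(-80) − 11·0 = -560, so m = -280/293.
Then b = (0 − 11·(-280/293))/7 = 440/293.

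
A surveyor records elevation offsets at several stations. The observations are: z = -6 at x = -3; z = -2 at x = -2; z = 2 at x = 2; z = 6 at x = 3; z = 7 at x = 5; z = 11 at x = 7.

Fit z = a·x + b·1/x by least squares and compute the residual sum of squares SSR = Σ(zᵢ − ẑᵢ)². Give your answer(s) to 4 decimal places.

SSR = 6.2827

Compute the Gram sums: Σx·x = 100, Σx·1/x = 6, Σ1/x·1/x = 17257/22050.
Moment sums: Σx·z = 156, Σ1/x·z = 314/35.
Normal equations: [[100, 6]; [6, 17257/22050]]·[a, b]ᵀ = [156, 314/35]ᵀ.
Eliminating b: (17257/22050)·(row 1) − 6·(row 2) gives (18638/441)·a = (17257/22050)·156 − 6·(314/35) = 250862/3675, so a = 376293/232975.
Then b = ((314/35) − 6·(376293/232975))/(17257/22050) = -8568/9319.
Residuals: -340371/232975, 179536/232975, -179536/232975, 340371/232975, -8312/9319, -40726/232975; SSR = 1463722/232975.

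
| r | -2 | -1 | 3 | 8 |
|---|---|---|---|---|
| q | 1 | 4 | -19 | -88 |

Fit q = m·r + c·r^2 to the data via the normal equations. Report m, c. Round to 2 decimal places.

m = -3.15, c = -0.98

Normal-equation sums: Σr·r = 78, Σr·r^2 = 530, Σr^2·r^2 = 4194.
Right-hand side: Σr·q = -767, Σr^2·q = -5795.
det = 78·4194 − 530² = 46232.
m = ((-767)·4194 − 530·(-5795))/46232 = -18181/5779; c = (78·(-5795) − 530·(-767))/46232 = -11375/11558.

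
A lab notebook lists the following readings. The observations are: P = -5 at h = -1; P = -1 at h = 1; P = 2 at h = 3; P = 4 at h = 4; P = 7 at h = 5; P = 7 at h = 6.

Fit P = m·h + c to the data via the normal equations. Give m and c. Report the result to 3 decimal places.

Entries of MᵀM: Σh·h = 88, Σh = 18, Σ1 = 6.
Moment sums: Σh·P = 103, ΣP = 14.
Eliminating c: 6·(row 1) − 18·(row 2) gives 204·m = 6·103 − 18·14 = 366, so m = 61/34.
Then c = (14 − 18·(61/34))/6 = -311/102.

m = 1.794, c = -3.049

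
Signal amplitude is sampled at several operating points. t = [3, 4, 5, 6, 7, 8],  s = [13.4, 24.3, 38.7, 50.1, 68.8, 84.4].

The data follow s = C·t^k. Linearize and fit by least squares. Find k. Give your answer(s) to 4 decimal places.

k = 1.8719

Taking logs, ln s = k·ln t + ln C, so regress ln s on ln t.
Σln t = 9.9115, Σ(ln t)² = 17.0401, Σln s = 22.0224, Σln t·ln s = 37.6280.
Equations: 17.0401·k + 9.9115·ln C = 37.6280;  9.9115·k + 6·ln C = 22.0224.
Solving (det = 4.0036): k = 1.87188, ln C = 0.57822.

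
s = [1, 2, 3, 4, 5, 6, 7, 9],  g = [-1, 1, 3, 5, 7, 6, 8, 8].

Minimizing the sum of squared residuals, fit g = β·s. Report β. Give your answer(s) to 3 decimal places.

β = 1.036

Setting ∂/∂β … = 0 gives: 221·β = 229.
Hence β = 229 / 221 ≈ 1.0362.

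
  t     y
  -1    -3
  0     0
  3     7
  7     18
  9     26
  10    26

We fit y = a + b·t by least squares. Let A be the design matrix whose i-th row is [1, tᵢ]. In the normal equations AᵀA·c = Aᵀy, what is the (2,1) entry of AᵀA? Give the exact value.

28

Row 2 ↔ basis t, column 1 ↔ basis 1, so (AᵀA)_{2,1} = Σᵢ t = (-1)·(1) + (0)·(1) + (3)·(1) + (7)·(1) + (9)·(1) + (10)·(1) = 28.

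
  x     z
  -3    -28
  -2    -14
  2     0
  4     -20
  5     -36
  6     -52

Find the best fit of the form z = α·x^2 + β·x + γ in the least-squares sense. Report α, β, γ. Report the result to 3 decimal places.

α = -2.041, β = 3.255, γ = 0.471

Entries of AᵀA: Σx^2·x^2 = 2290, Σx^2·x = 378, Σx^2 = 94, Σx·x = 94, Σx = 12, Σ1 = 6.
Right-hand side: Σx^2·z = -3400, Σx·z = -460, Σz = -150.
So AᵀA·[α, β, γ]ᵀ = Aᵀz: [[2290, 378, 94]; [378, 94, 12]; [94, 12, 6]]·[α, β, γ]ᵀ = [-3400, -460, -150]ᵀ.
Solving the 3×3 system (Gaussian elimination) gives α = -6465/3167, β = 10309/3167, γ = 1492/3167.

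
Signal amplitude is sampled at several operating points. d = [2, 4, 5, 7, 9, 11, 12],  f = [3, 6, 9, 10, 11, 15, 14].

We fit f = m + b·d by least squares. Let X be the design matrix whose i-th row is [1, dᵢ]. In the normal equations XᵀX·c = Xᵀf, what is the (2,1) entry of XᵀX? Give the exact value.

Row 2 ↔ basis d, column 1 ↔ basis 1, so (XᵀX)_{2,1} = Σᵢ d = (2)·(1) + (4)·(1) + (5)·(1) + (7)·(1) + (9)·(1) + (11)·(1) + (12)·(1) = 50.

50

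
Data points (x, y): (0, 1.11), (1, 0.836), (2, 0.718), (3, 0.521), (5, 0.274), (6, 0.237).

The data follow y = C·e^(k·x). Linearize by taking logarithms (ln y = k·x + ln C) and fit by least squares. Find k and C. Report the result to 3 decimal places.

k = -0.267, C = 1.132

Taking logs, ln y = k·x + ln C, so regress ln y on x.
AᵀA = [[75.0000, 17.0000]; [17.0000, 6]], rhs = [-17.9090, -3.7924]ᵀ  (here Σx = 17.0000, Σ(x)² = 75.0000, Σln y = -3.7924, Σx·ln y = -17.9090).
Solving (det = 161.0000): k = -0.26698, ln C = 0.12438, so C = exp(0.12438) = 1.13244.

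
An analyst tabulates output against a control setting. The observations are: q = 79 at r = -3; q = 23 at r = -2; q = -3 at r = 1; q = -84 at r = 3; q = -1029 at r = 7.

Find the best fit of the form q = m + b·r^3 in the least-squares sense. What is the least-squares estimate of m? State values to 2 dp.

Setting ∂/∂m … = 0 gives: 5·m + 336·b = -1014;  336·m + 119172·b = -357535.
(Σ1 = 5, Σr^3 = 336, Σr^3·r^3 = 119172, Σq = -1014, Σr^3·q = -357535.)
Determinant 5·119172 − 336² = 482964.
m = ((-1014)·119172 − 336·(-357535))/482964 = -59054/40247; b = (5·(-357535) − 336·(-1014))/482964 = -1446971/482964.

m = -1.47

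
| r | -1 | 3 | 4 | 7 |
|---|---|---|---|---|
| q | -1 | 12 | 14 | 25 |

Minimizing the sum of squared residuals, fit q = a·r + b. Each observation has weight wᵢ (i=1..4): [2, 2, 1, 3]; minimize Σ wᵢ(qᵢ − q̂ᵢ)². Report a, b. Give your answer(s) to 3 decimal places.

a = 3.244, b = 2.116

From the data, Σwᵢ·r·r = 183, Σwᵢ·r = 29, Σwᵢ·1 = 8.
For MᵀWq: Σwᵢ·r·q = 655, Σwᵢ·q = 111.
MᵀWM·[a, b]ᵀ = MᵀWq becomes [[183, 29]; [29, 8]]·[a, b]ᵀ = [655, 111]ᵀ.
det = 183·8 − 29² = 623.
a = (655·8 − 29·111)/623 = 2021/623; b = (183·111 − 29·655)/623 = 1318/623.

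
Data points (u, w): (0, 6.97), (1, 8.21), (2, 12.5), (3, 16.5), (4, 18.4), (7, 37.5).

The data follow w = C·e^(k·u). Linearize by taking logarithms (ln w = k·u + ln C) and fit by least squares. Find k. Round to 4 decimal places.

Linearized form: ln w = k·u + ln C. From the 6 transformed points,
Σu = 17.0000, Σ(u)² = 79.0000, Σln w = 15.9127, Σu·ln w = 52.5867.
Equations: 79.0000·k + 17.0000·ln C = 52.5867;  17.0000·k + 6·ln C = 15.9127.
Solving (det = 185.0000): k = 0.24326, ln C = 1.96288.

k = 0.2433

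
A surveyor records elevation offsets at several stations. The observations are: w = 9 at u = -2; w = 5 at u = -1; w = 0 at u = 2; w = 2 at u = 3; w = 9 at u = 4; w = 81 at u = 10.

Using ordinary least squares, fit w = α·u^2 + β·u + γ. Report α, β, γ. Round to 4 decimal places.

α = 1.0354, β = -2.3240, γ = 0.7404

From the data, Σu^2·u^2 = 10370, Σu^2·u = 1090, Σu^2 = 134, Σu·u = 134, Σu = 16, Σ1 = 6.
For Xᵀw: Σu^2·w = 8303, Σu·w = 829, Σw = 106.
Inverting the 3×3 Gram matrix, [α, β, γ]ᵀ = [35461/34249, -159191/68498, 25358/34249]ᵀ.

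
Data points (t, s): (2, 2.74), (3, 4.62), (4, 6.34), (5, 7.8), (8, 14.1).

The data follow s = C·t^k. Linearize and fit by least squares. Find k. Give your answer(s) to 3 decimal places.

With ln sᵢ as the transformed response and ln tᵢ as the regressor:
Σln t = 6.8669, Σ(ln t)² = 10.5236, Σln s = 9.0855, Σln t·ln s = 13.7488.
Equations: 10.5236·k + 6.8669·ln C = 13.7488;  6.8669·k + 5·ln C = 9.0855.
Δ = 10.5236·5 − (6.8669)² = 5.4631; k = (13.7488·5 − 6.8669·9.0855)/5.4631 = 1.16316, ln C = (10.5236·9.0855 − 6.8669·13.7488)/5.4631 = 0.21964.

k = 1.163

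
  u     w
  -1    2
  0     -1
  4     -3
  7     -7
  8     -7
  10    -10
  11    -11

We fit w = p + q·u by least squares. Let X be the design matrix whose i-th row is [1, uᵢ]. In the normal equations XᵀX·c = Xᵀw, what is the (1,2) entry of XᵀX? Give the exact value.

Row 1 ↔ basis 1, column 2 ↔ basis u, so (XᵀX)_{1,2} = Σᵢ u = (1)·(-1) + (1)·(0) + (1)·(4) + (1)·(7) + (1)·(8) + (1)·(10) + (1)·(11) = 39.

39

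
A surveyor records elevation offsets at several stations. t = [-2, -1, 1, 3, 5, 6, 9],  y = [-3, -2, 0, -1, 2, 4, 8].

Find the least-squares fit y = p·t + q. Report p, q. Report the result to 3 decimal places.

With design matrix A, AᵀA = [[157, 21]; [21, 7]] and Aᵀy = [111, 8]ᵀ.
Δ = 157·7 − 21² = 658.
p = (111·7 − 21·8)/658 = 87/94; q = (157·8 − 21·111)/658 = -1075/658.

p = 0.926, q = -1.634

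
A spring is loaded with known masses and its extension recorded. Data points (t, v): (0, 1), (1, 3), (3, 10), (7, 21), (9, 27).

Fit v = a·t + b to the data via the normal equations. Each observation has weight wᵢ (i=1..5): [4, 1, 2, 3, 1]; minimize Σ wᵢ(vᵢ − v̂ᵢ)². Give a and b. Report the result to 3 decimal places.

The normal equations are: 247·a + 37·b = 747;  37·a + 11·b = 117.
Δ = 247·11 − 37² = 1348.
a = (747·11 − 37·117)/1348 = 972/337; b = (247·117 − 37·747)/1348 = 315/337.

a = 2.884, b = 0.935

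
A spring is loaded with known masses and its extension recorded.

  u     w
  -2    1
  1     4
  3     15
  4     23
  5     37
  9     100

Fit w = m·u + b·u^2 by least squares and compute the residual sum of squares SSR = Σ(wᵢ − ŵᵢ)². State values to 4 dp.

SSR = 6.0456

AᵀA·[m, b]ᵀ = Aᵀw reads: 136·m + 938·b = 1224;  938·m + 7540·b = 9536.
Determinant 136·7540 − 938² = 145596.
m = (1224·7540 − 938·9536)/145596 = 71048/36399; b = (136·9536 − 938·1224)/145596 = 37196/36399.
Residuals: 2701/3309, 37352/36399, -641/12133, -42151/36399, 20541/12133, -376/1103; SSR = 220052/36399.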